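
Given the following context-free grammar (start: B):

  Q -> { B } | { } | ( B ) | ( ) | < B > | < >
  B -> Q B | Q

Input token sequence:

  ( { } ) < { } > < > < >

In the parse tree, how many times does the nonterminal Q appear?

[B [Q ( [B [Q { }]] )] [B [Q < [B [Q { }]] >] [B [Q < >] [B [Q < >]]]]]

6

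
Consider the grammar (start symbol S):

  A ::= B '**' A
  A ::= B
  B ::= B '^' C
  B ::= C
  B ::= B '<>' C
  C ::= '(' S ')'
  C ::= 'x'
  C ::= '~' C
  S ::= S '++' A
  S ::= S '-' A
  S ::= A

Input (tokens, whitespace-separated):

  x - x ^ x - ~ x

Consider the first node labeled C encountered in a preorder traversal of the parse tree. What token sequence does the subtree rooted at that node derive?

x

[S [S [S [A [B [C x]]]] - [A [B [B [C x]] ^ [C x]]]] - [A [B [C ~ [C x]]]]]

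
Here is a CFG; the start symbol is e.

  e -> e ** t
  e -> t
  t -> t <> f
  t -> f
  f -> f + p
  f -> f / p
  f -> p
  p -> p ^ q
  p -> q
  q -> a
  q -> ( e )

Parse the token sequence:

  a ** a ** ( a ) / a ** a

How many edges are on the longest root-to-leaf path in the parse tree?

12

[e [e [e [e [t [f [p [q a]]]]] ** [t [f [p [q a]]]]] ** [t [f [f [p [q ( [e [t [f [p [q a]]]]] )]]] / [p [q a]]]]] ** [t [f [p [q a]]]]]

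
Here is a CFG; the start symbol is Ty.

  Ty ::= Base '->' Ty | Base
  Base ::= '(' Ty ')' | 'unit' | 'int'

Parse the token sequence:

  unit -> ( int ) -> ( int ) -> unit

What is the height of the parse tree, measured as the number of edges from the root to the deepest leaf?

6

[Ty [Base unit] -> [Ty [Base ( [Ty [Base int]] )] -> [Ty [Base ( [Ty [Base int]] )] -> [Ty [Base unit]]]]]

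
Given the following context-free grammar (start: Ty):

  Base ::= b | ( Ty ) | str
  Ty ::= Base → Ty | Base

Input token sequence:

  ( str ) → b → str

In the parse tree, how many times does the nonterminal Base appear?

[Ty [Base ( [Ty [Base str]] )] → [Ty [Base b] → [Ty [Base str]]]]

4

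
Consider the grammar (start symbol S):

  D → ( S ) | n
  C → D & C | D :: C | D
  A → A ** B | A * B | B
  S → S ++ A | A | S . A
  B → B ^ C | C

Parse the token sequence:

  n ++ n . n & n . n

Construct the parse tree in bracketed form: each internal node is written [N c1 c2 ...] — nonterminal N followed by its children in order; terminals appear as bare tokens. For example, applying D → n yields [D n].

S
S . A
S . A . A
S ++ A . A . A
A ++ A . A . A
B ++ A . A . A
C ++ A . A . A
D ++ A . A . A
n ++ A . A . A
n ++ B . A . A
n ++ C . A . A
n ++ D . A . A
n ++ n . A . A
n ++ n . B . A
n ++ n . C . A
n ++ n . D & C . A
n ++ n . n & C . A
n ++ n . n & D . A
n ++ n . n & n . A
n ++ n . n & n . B
n ++ n . n & n . C
n ++ n . n & n . D
n ++ n . n & n . n

[S [S [S [S [A [B [C [D n]]]]] ++ [A [B [C [D n]]]]] . [A [B [C [D n] & [C [D n]]]]]] . [A [B [C [D n]]]]]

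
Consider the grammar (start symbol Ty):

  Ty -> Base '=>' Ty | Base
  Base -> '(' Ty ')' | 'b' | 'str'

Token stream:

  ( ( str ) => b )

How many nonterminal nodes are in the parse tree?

[Ty [Base ( [Ty [Base ( [Ty [Base str]] )] => [Ty [Base b]]] )]]

8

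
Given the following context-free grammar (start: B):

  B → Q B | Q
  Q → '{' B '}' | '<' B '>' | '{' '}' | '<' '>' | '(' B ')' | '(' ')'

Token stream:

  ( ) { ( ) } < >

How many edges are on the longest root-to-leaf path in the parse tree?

5

[B [Q ( )] [B [Q { [B [Q ( )]] }] [B [Q < >]]]]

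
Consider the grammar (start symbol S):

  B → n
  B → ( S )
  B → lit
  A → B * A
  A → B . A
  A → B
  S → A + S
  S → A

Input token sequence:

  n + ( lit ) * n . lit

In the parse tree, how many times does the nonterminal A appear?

5

[S [A [B n]] + [S [A [B ( [S [A [B lit]]] )] * [A [B n] . [A [B lit]]]]]]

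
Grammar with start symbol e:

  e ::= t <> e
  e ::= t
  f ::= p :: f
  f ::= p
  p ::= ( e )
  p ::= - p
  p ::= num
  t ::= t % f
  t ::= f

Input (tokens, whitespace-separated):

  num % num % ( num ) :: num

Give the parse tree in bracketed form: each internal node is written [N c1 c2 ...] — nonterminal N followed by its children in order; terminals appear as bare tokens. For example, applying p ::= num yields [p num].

e
t
t % f
t % f % f
f % f % f
p % f % f
num % f % f
num % p % f
num % num % f
num % num % p :: f
num % num % ( e ) :: f
num % num % ( t ) :: f
num % num % ( f ) :: f
num % num % ( p ) :: f
num % num % ( num ) :: f
num % num % ( num ) :: p
num % num % ( num ) :: num

[e [t [t [t [f [p num]]] % [f [p num]]] % [f [p ( [e [t [f [p num]]]] )] :: [f [p num]]]]]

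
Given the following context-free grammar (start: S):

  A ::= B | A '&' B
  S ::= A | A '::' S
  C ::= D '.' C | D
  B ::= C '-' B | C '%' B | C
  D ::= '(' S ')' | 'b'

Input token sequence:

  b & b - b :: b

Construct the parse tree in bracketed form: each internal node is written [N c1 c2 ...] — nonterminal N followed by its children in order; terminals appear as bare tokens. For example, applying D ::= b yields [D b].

[S [A [A [B [C [D b]]]] & [B [C [D b]] - [B [C [D b]]]]] :: [S [A [B [C [D b]]]]]]

S
A :: S
A & B :: S
B & B :: S
C & B :: S
D & B :: S
b & B :: S
b & C - B :: S
b & D - B :: S
b & b - B :: S
b & b - C :: S
b & b - D :: S
b & b - b :: S
b & b - b :: A
b & b - b :: B
b & b - b :: C
b & b - b :: D
b & b - b :: b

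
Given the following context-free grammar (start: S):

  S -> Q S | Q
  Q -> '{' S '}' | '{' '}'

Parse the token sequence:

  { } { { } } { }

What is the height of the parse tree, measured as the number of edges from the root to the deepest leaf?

5

[S [Q { }] [S [Q { [S [Q { }]] }] [S [Q { }]]]]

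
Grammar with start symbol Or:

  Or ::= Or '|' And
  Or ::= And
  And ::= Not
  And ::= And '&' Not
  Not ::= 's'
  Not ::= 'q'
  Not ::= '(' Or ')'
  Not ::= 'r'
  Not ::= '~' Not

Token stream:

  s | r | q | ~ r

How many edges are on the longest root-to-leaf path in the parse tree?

[Or [Or [Or [Or [And [Not s]]] | [And [Not r]]] | [And [Not q]]] | [And [Not ~ [Not r]]]]

6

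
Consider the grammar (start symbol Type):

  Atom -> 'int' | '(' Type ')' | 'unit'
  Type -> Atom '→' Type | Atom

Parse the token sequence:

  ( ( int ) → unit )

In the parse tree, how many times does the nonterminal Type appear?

[Type [Atom ( [Type [Atom ( [Type [Atom int]] )] → [Type [Atom unit]]] )]]

4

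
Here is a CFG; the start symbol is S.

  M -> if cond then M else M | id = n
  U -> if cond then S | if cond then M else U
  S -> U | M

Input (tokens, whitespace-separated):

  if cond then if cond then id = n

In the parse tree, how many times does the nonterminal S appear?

3

[S [U if cond then [S [U if cond then [S [M id = n]]]]]]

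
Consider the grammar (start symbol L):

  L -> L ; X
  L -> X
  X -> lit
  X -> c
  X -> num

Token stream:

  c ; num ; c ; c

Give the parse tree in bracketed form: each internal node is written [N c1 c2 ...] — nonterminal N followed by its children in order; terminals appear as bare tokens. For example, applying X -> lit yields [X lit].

[L [L [L [L [X c]] ; [X num]] ; [X c]] ; [X c]]

L
L ; X
L ; X ; X
L ; X ; X ; X
X ; X ; X ; X
c ; X ; X ; X
c ; num ; X ; X
c ; num ; c ; X
c ; num ; c ; c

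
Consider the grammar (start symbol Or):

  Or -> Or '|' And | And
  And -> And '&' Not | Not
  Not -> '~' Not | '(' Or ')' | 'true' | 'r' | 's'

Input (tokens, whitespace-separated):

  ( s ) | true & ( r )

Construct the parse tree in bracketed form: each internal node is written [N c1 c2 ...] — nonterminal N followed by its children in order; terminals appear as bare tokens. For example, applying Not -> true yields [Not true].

Or
Or | And
And | And
Not | And
( Or ) | And
( And ) | And
( Not ) | And
( s ) | And
( s ) | And & Not
( s ) | Not & Not
( s ) | true & Not
( s ) | true & ( Or )
( s ) | true & ( And )
( s ) | true & ( Not )
( s ) | true & ( r )

[Or [Or [And [Not ( [Or [And [Not s]]] )]]] | [And [And [Not true]] & [Not ( [Or [And [Not r]]] )]]]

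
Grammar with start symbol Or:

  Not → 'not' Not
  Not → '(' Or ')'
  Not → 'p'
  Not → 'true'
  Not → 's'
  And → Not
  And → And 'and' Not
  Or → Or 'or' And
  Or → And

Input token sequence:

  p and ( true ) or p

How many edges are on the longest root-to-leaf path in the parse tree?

[Or [Or [And [And [Not p]] and [Not ( [Or [And [Not true]]] )]]] or [And [Not p]]]

7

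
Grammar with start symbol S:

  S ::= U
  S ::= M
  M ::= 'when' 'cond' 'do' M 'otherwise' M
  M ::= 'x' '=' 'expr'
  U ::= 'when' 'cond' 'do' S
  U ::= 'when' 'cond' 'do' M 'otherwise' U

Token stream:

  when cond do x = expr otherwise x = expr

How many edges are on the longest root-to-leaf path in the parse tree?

[S [M when cond do [M x = expr] otherwise [M x = expr]]]

3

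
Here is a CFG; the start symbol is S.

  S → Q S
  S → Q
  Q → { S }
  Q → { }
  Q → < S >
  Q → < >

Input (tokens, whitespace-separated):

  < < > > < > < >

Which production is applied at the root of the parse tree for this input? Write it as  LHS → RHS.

[S [Q < [S [Q < >]] >] [S [Q < >] [S [Q < >]]]]

S → Q S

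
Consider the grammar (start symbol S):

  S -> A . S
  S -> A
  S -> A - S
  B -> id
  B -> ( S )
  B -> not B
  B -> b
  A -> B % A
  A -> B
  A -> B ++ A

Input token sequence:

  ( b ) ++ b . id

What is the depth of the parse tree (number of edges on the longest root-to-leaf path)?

[S [A [B ( [S [A [B b]]] )] ++ [A [B b]]] . [S [A [B id]]]]

6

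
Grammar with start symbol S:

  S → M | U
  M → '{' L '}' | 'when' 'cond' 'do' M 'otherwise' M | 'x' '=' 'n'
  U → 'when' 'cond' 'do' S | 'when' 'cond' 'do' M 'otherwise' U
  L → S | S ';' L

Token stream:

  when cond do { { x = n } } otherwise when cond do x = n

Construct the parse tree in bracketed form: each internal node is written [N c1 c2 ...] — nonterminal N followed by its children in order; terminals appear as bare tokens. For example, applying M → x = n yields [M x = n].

S
U
when cond do M otherwise U
when cond do { L } otherwise U
when cond do { S } otherwise U
when cond do { M } otherwise U
when cond do { { L } } otherwise U
when cond do { { S } } otherwise U
when cond do { { M } } otherwise U
when cond do { { x = n } } otherwise U
when cond do { { x = n } } otherwise when cond do S
when cond do { { x = n } } otherwise when cond do M
when cond do { { x = n } } otherwise when cond do x = n

[S [U when cond do [M { [L [S [M { [L [S [M x = n]]] }]]] }] otherwise [U when cond do [S [M x = n]]]]]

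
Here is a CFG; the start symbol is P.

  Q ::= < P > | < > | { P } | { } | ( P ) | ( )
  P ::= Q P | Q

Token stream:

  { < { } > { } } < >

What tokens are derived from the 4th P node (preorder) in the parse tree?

[P [Q { [P [Q < [P [Q { }]] >] [P [Q { }]]] }] [P [Q < >]]]

{ }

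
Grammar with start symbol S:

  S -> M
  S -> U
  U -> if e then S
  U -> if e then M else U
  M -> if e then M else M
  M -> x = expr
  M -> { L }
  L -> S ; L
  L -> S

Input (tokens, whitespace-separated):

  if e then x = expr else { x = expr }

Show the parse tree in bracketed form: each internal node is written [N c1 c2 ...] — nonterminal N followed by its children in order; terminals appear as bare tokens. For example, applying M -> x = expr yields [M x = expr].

[S [M if e then [M x = expr] else [M { [L [S [M x = expr]]] }]]]

S
M
if e then M else M
if e then x = expr else M
if e then x = expr else { L }
if e then x = expr else { S }
if e then x = expr else { M }
if e then x = expr else { x = expr }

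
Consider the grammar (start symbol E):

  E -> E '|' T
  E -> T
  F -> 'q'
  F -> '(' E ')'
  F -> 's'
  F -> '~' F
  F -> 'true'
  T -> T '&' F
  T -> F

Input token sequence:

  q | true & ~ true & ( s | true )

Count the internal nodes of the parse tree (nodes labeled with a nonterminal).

17

[E [E [T [F q]]] | [T [T [T [F true]] & [F ~ [F true]]] & [F ( [E [E [T [F s]]] | [T [F true]]] )]]]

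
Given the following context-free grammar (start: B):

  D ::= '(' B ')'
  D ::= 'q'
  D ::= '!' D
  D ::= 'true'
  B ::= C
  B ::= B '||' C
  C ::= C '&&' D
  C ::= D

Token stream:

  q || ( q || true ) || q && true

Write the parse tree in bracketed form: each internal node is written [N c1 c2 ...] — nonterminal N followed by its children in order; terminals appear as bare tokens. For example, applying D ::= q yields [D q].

[B [B [B [C [D q]]] || [C [D ( [B [B [C [D q]]] || [C [D true]]] )]]] || [C [C [D q]] && [D true]]]

B
B || C
B || C || C
C || C || C
D || C || C
q || C || C
q || D || C
q || ( B ) || C
q || ( B || C ) || C
q || ( C || C ) || C
q || ( D || C ) || C
q || ( q || C ) || C
q || ( q || D ) || C
q || ( q || true ) || C
q || ( q || true ) || C && D
q || ( q || true ) || D && D
q || ( q || true ) || q && D
q || ( q || true ) || q && true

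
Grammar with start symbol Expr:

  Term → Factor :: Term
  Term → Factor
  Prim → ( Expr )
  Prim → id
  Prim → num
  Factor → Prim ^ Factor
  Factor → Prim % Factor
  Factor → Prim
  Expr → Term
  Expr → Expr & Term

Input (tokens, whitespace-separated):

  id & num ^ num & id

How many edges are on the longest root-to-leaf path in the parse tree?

[Expr [Expr [Expr [Term [Factor [Prim id]]]] & [Term [Factor [Prim num] ^ [Factor [Prim num]]]]] & [Term [Factor [Prim id]]]]

6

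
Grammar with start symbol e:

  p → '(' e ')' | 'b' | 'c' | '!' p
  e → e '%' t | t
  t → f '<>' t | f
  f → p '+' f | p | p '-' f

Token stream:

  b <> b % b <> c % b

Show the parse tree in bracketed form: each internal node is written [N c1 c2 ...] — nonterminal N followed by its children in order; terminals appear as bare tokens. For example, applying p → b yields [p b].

[e [e [e [t [f [p b]] <> [t [f [p b]]]]] % [t [f [p b]] <> [t [f [p c]]]]] % [t [f [p b]]]]

e
e % t
e % t % t
t % t % t
f <> t % t % t
p <> t % t % t
b <> t % t % t
b <> f % t % t
b <> p % t % t
b <> b % t % t
b <> b % f <> t % t
b <> b % p <> t % t
b <> b % b <> t % t
b <> b % b <> f % t
b <> b % b <> p % t
b <> b % b <> c % t
b <> b % b <> c % f
b <> b % b <> c % p
b <> b % b <> c % b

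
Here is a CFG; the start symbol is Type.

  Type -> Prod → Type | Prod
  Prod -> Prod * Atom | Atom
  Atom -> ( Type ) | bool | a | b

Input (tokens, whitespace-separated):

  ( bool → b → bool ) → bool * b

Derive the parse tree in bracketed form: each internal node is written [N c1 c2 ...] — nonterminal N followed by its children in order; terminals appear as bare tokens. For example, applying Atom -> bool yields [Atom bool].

Type
Prod → Type
Atom → Type
( Type ) → Type
( Prod → Type ) → Type
( Atom → Type ) → Type
( bool → Type ) → Type
( bool → Prod → Type ) → Type
( bool → Atom → Type ) → Type
( bool → b → Type ) → Type
( bool → b → Prod ) → Type
( bool → b → Atom ) → Type
( bool → b → bool ) → Type
( bool → b → bool ) → Prod
( bool → b → bool ) → Prod * Atom
( bool → b → bool ) → Atom * Atom
( bool → b → bool ) → bool * Atom
( bool → b → bool ) → bool * b

[Type [Prod [Atom ( [Type [Prod [Atom bool]] → [Type [Prod [Atom b]] → [Type [Prod [Atom bool]]]]] )]] → [Type [Prod [Prod [Atom bool]] * [Atom b]]]]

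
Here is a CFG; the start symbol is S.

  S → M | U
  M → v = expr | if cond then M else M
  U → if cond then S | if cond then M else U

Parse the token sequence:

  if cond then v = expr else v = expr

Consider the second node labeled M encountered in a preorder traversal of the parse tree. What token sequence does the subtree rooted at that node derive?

v = expr

[S [M if cond then [M v = expr] else [M v = expr]]]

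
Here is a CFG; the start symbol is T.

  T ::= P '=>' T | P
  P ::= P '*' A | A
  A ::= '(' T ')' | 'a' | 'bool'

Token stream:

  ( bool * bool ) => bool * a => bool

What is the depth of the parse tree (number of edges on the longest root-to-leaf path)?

7

[T [P [A ( [T [P [P [A bool]] * [A bool]]] )]] => [T [P [P [A bool]] * [A a]] => [T [P [A bool]]]]]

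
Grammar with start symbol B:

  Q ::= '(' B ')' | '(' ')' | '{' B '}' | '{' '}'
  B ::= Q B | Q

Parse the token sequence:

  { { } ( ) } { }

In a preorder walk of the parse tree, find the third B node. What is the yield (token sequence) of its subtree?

( )

[B [Q { [B [Q { }] [B [Q ( )]]] }] [B [Q { }]]]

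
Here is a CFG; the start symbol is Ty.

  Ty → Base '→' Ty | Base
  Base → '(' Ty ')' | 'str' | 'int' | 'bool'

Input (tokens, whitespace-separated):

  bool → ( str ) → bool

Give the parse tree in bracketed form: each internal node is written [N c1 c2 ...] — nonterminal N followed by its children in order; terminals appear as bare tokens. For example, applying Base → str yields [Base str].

Ty
Base → Ty
bool → Ty
bool → Base → Ty
bool → ( Ty ) → Ty
bool → ( Base ) → Ty
bool → ( str ) → Ty
bool → ( str ) → Base
bool → ( str ) → bool

[Ty [Base bool] → [Ty [Base ( [Ty [Base str]] )] → [Ty [Base bool]]]]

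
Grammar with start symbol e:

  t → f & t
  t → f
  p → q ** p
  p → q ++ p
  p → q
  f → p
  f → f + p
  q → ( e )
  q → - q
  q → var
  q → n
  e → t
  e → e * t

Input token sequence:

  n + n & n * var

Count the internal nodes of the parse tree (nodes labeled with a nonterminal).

[e [e [t [f [f [p [q n]]] + [p [q n]]] & [t [f [p [q n]]]]]] * [t [f [p [q var]]]]]

17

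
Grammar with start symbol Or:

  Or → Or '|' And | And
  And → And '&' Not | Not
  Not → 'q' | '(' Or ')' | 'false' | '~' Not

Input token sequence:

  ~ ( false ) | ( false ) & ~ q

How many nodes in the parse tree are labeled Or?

[Or [Or [And [Not ~ [Not ( [Or [And [Not false]]] )]]]] | [And [And [Not ( [Or [And [Not false]]] )]] & [Not ~ [Not q]]]]

4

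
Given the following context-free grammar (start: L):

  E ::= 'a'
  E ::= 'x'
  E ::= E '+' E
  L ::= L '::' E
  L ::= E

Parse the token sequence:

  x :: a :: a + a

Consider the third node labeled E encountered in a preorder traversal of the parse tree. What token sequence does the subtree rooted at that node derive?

[L [L [L [E x]] :: [E a]] :: [E [E a] + [E a]]]

a + a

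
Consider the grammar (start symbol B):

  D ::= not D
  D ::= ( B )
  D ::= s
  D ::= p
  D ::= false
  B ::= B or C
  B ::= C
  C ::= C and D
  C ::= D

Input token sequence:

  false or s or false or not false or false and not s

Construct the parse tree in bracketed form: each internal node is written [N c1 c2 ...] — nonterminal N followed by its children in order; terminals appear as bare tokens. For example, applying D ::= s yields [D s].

B
B or C
B or C or C
B or C or C or C
B or C or C or C or C
C or C or C or C or C
D or C or C or C or C
false or C or C or C or C
false or D or C or C or C
false or s or C or C or C
false or s or D or C or C
false or s or false or C or C
false or s or false or D or C
false or s or false or not D or C
false or s or false or not false or C
false or s or false or not false or C and D
false or s or false or not false or D and D
false or s or false or not false or false and D
false or s or false or not false or false and not D
false or s or false or not false or false and not s

[B [B [B [B [B [C [D false]]] or [C [D s]]] or [C [D false]]] or [C [D not [D false]]]] or [C [C [D false]] and [D not [D s]]]]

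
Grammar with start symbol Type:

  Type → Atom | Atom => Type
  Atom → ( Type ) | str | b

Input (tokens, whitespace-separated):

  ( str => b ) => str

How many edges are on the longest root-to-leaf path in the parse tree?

[Type [Atom ( [Type [Atom str] => [Type [Atom b]]] )] => [Type [Atom str]]]

5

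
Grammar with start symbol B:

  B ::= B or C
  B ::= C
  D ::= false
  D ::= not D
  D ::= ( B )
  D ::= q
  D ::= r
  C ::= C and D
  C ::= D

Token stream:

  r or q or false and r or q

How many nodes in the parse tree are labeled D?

5

[B [B [B [B [C [D r]]] or [C [D q]]] or [C [C [D false]] and [D r]]] or [C [D q]]]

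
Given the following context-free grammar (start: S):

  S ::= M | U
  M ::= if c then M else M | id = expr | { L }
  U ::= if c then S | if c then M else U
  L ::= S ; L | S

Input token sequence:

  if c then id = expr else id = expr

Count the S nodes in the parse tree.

1

[S [M if c then [M id = expr] else [M id = expr]]]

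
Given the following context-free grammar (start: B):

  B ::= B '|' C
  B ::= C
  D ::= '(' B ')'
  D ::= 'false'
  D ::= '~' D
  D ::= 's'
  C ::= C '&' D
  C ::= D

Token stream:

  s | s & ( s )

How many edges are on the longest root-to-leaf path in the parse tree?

[B [B [C [D s]]] | [C [C [D s]] & [D ( [B [C [D s]]] )]]]

6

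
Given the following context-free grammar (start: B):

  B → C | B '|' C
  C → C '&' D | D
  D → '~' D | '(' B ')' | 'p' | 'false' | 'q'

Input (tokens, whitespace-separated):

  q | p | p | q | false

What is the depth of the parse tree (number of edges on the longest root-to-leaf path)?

7

[B [B [B [B [B [C [D q]]] | [C [D p]]] | [C [D p]]] | [C [D q]]] | [C [D false]]]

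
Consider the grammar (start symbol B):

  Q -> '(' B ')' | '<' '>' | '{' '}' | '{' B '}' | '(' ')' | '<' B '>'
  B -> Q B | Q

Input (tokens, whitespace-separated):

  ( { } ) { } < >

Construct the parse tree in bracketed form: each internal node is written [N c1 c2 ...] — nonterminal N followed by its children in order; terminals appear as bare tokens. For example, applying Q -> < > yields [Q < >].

[B [Q ( [B [Q { }]] )] [B [Q { }] [B [Q < >]]]]

B
Q B
( B ) B
( Q ) B
( { } ) B
( { } ) Q B
( { } ) { } B
( { } ) { } Q
( { } ) { } < >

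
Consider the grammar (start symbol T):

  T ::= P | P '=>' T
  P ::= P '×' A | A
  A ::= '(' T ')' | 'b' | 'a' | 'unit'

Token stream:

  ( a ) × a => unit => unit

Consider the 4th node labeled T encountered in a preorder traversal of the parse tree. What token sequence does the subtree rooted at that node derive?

[T [P [P [A ( [T [P [A a]]] )]] × [A a]] => [T [P [A unit]] => [T [P [A unit]]]]]

unit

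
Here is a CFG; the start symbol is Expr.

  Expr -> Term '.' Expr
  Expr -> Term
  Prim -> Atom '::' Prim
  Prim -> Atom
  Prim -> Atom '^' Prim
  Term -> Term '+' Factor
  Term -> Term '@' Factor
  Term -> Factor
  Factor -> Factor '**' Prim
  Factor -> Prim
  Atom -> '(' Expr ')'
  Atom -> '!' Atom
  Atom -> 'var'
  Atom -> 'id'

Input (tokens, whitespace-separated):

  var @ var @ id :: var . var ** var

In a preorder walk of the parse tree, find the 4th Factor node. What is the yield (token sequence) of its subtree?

var ** var

[Expr [Term [Term [Term [Factor [Prim [Atom var]]]] @ [Factor [Prim [Atom var]]]] @ [Factor [Prim [Atom id] :: [Prim [Atom var]]]]] . [Expr [Term [Factor [Factor [Prim [Atom var]]] ** [Prim [Atom var]]]]]]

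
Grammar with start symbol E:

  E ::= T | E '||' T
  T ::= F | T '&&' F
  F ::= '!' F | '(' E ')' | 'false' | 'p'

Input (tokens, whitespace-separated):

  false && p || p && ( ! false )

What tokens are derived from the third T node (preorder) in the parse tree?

p && ( ! false )

[E [E [T [T [F false]] && [F p]]] || [T [T [F p]] && [F ( [E [T [F ! [F false]]]] )]]]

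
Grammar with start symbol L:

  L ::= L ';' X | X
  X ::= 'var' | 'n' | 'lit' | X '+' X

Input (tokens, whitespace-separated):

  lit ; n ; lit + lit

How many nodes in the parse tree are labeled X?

5

[L [L [L [X lit]] ; [X n]] ; [X [X lit] + [X lit]]]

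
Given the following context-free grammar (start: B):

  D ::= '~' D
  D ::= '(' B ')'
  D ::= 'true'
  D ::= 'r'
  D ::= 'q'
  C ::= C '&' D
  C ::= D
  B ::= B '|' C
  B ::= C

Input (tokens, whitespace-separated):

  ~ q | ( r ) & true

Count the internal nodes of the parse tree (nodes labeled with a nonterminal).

12

[B [B [C [D ~ [D q]]]] | [C [C [D ( [B [C [D r]]] )]] & [D true]]]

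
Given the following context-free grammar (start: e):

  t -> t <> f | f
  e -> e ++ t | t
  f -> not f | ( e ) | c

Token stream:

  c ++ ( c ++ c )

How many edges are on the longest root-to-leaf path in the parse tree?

7

[e [e [t [f c]]] ++ [t [f ( [e [e [t [f c]]] ++ [t [f c]]] )]]]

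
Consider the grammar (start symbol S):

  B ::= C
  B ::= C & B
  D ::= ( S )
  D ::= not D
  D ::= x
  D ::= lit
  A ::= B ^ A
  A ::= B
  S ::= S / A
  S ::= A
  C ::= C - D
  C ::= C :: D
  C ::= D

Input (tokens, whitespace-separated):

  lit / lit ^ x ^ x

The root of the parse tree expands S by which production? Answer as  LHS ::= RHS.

S ::= S / A

[S [S [A [B [C [D lit]]]]] / [A [B [C [D lit]]] ^ [A [B [C [D x]]] ^ [A [B [C [D x]]]]]]]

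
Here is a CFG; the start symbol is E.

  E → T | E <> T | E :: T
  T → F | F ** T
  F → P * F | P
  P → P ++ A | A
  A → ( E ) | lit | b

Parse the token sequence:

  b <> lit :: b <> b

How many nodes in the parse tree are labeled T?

4

[E [E [E [E [T [F [P [A b]]]]] <> [T [F [P [A lit]]]]] :: [T [F [P [A b]]]]] <> [T [F [P [A b]]]]]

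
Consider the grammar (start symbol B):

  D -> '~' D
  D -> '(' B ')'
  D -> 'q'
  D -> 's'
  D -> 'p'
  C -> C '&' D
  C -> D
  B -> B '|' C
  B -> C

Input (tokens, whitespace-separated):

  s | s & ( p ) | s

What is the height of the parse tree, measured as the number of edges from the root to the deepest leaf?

7

[B [B [B [C [D s]]] | [C [C [D s]] & [D ( [B [C [D p]]] )]]] | [C [D s]]]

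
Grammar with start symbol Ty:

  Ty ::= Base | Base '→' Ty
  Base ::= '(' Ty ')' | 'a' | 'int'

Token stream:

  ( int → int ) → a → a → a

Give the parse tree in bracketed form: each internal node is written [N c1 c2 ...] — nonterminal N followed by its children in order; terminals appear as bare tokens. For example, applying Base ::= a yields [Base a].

Ty
Base → Ty
( Ty ) → Ty
( Base → Ty ) → Ty
( int → Ty ) → Ty
( int → Base ) → Ty
( int → int ) → Ty
( int → int ) → Base → Ty
( int → int ) → a → Ty
( int → int ) → a → Base → Ty
( int → int ) → a → a → Ty
( int → int ) → a → a → Base
( int → int ) → a → a → a

[Ty [Base ( [Ty [Base int] → [Ty [Base int]]] )] → [Ty [Base a] → [Ty [Base a] → [Ty [Base a]]]]]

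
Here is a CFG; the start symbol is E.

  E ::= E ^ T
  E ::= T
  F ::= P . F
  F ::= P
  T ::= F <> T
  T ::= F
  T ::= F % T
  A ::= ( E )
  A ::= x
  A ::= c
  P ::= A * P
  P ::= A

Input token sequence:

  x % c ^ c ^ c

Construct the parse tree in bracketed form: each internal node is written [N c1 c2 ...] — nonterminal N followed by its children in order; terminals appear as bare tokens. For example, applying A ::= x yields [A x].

[E [E [E [T [F [P [A x]]] % [T [F [P [A c]]]]]] ^ [T [F [P [A c]]]]] ^ [T [F [P [A c]]]]]

E
E ^ T
E ^ T ^ T
T ^ T ^ T
F % T ^ T ^ T
P % T ^ T ^ T
A % T ^ T ^ T
x % T ^ T ^ T
x % F ^ T ^ T
x % P ^ T ^ T
x % A ^ T ^ T
x % c ^ T ^ T
x % c ^ F ^ T
x % c ^ P ^ T
x % c ^ A ^ T
x % c ^ c ^ T
x % c ^ c ^ F
x % c ^ c ^ P
x % c ^ c ^ A
x % c ^ c ^ c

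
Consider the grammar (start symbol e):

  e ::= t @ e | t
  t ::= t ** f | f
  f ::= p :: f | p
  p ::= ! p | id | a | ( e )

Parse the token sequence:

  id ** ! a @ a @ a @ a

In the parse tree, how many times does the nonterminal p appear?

6

[e [t [t [f [p id]]] ** [f [p ! [p a]]]] @ [e [t [f [p a]]] @ [e [t [f [p a]]] @ [e [t [f [p a]]]]]]]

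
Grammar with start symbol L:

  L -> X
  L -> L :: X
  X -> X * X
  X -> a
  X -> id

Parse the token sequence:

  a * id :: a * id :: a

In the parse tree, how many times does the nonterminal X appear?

[L [L [L [X [X a] * [X id]]] :: [X [X a] * [X id]]] :: [X a]]

7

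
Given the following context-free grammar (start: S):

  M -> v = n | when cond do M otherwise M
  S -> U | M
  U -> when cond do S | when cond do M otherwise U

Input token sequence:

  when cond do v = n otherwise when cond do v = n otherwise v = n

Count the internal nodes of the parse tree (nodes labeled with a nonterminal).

[S [M when cond do [M v = n] otherwise [M when cond do [M v = n] otherwise [M v = n]]]]

6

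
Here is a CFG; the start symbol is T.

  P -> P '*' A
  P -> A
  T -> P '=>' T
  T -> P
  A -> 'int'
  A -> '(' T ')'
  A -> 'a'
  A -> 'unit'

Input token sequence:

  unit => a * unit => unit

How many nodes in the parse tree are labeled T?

3

[T [P [A unit]] => [T [P [P [A a]] * [A unit]] => [T [P [A unit]]]]]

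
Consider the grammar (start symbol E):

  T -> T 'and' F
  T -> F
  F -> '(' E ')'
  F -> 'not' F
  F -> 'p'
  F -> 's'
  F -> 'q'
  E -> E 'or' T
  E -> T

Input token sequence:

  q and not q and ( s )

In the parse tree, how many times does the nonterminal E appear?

2

[E [T [T [T [F q]] and [F not [F q]]] and [F ( [E [T [F s]]] )]]]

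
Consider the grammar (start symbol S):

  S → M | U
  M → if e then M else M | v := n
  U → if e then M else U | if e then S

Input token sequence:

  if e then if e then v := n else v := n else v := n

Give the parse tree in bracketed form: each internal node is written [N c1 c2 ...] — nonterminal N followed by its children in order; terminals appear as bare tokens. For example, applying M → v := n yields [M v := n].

[S [M if e then [M if e then [M v := n] else [M v := n]] else [M v := n]]]

S
M
if e then M else M
if e then if e then M else M else M
if e then if e then v := n else M else M
if e then if e then v := n else v := n else M
if e then if e then v := n else v := n else v := n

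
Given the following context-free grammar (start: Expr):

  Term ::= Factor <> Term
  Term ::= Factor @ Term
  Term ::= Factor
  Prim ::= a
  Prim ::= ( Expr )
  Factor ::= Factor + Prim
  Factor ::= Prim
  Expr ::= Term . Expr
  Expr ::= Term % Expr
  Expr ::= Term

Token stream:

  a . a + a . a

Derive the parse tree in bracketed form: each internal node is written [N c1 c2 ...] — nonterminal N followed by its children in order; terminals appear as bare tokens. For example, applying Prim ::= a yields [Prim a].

Expr
Term . Expr
Factor . Expr
Prim . Expr
a . Expr
a . Term . Expr
a . Factor . Expr
a . Factor + Prim . Expr
a . Prim + Prim . Expr
a . a + Prim . Expr
a . a + a . Expr
a . a + a . Term
a . a + a . Factor
a . a + a . Prim
a . a + a . a

[Expr [Term [Factor [Prim a]]] . [Expr [Term [Factor [Factor [Prim a]] + [Prim a]]] . [Expr [Term [Factor [Prim a]]]]]]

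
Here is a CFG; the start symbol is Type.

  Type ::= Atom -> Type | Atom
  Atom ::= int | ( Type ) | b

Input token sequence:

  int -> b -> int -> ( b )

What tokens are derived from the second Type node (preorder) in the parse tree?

b -> int -> ( b )

[Type [Atom int] -> [Type [Atom b] -> [Type [Atom int] -> [Type [Atom ( [Type [Atom b]] )]]]]]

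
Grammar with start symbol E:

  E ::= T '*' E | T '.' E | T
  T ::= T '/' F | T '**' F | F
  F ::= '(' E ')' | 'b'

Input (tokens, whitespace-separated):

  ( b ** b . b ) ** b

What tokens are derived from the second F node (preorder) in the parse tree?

[E [T [T [F ( [E [T [T [F b]] ** [F b]] . [E [T [F b]]]] )]] ** [F b]]]

b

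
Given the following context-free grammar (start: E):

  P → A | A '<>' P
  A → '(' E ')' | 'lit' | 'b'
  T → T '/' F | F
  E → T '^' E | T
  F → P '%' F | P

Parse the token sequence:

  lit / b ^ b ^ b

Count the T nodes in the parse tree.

4

[E [T [T [F [P [A lit]]]] / [F [P [A b]]]] ^ [E [T [F [P [A b]]]] ^ [E [T [F [P [A b]]]]]]]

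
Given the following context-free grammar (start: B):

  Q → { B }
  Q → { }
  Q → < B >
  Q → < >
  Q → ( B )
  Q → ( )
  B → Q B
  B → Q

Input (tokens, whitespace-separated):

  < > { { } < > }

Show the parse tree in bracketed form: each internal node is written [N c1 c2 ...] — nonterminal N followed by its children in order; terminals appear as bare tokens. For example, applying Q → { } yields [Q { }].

[B [Q < >] [B [Q { [B [Q { }] [B [Q < >]]] }]]]

B
Q B
< > B
< > Q
< > { B }
< > { Q B }
< > { { } B }
< > { { } Q }
< > { { } < > }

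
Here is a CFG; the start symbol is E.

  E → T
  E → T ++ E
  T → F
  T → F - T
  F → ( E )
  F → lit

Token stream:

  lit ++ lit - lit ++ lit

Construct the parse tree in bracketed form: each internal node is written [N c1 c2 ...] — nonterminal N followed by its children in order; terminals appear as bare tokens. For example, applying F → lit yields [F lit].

E
T ++ E
F ++ E
lit ++ E
lit ++ T ++ E
lit ++ F - T ++ E
lit ++ lit - T ++ E
lit ++ lit - F ++ E
lit ++ lit - lit ++ E
lit ++ lit - lit ++ T
lit ++ lit - lit ++ F
lit ++ lit - lit ++ lit

[E [T [F lit]] ++ [E [T [F lit] - [T [F lit]]] ++ [E [T [F lit]]]]]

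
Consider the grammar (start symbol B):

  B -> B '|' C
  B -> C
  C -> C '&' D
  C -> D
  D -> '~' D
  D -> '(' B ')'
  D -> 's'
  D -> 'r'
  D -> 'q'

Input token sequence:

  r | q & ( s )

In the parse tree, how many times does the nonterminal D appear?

[B [B [C [D r]]] | [C [C [D q]] & [D ( [B [C [D s]]] )]]]

4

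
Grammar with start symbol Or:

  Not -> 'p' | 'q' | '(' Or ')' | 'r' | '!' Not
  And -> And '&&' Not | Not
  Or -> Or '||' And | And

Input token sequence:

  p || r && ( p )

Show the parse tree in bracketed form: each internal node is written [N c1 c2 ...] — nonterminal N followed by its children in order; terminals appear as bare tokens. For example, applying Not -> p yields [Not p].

Or
Or || And
And || And
Not || And
p || And
p || And && Not
p || Not && Not
p || r && Not
p || r && ( Or )
p || r && ( And )
p || r && ( Not )
p || r && ( p )

[Or [Or [And [Not p]]] || [And [And [Not r]] && [Not ( [Or [And [Not p]]] )]]]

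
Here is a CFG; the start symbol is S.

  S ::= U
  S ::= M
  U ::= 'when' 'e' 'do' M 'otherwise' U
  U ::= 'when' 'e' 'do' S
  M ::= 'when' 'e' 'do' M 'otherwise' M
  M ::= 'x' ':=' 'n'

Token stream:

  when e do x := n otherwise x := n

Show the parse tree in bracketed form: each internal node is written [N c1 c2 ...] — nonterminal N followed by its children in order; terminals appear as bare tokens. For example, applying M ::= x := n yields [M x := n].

[S [M when e do [M x := n] otherwise [M x := n]]]

S
M
when e do M otherwise M
when e do x := n otherwise M
when e do x := n otherwise x := n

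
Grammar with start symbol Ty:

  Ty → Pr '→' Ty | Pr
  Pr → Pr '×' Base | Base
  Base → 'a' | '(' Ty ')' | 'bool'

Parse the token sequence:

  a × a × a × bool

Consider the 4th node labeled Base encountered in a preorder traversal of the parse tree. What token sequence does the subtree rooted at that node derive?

[Ty [Pr [Pr [Pr [Pr [Base a]] × [Base a]] × [Base a]] × [Base bool]]]

bool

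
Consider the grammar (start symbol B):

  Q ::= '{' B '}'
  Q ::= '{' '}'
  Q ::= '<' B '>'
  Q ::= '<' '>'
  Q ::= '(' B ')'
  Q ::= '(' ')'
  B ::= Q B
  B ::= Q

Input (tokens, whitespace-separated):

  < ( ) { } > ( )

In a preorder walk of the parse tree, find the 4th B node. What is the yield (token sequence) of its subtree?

( )

[B [Q < [B [Q ( )] [B [Q { }]]] >] [B [Q ( )]]]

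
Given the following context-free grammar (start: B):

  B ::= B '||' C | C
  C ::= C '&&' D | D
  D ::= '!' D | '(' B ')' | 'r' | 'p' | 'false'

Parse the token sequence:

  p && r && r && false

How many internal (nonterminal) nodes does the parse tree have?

[B [C [C [C [C [D p]] && [D r]] && [D r]] && [D false]]]

9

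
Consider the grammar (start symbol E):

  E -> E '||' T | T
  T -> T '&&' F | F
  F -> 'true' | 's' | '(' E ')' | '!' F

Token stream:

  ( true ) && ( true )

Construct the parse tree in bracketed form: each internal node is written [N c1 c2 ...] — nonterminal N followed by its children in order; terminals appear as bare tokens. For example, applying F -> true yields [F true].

E
T
T && F
F && F
( E ) && F
( T ) && F
( F ) && F
( true ) && F
( true ) && ( E )
( true ) && ( T )
( true ) && ( F )
( true ) && ( true )

[E [T [T [F ( [E [T [F true]]] )]] && [F ( [E [T [F true]]] )]]]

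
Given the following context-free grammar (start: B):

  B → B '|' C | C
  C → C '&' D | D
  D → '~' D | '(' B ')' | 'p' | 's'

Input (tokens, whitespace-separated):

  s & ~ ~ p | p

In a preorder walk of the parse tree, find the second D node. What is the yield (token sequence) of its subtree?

~ ~ p

[B [B [C [C [D s]] & [D ~ [D ~ [D p]]]]] | [C [D p]]]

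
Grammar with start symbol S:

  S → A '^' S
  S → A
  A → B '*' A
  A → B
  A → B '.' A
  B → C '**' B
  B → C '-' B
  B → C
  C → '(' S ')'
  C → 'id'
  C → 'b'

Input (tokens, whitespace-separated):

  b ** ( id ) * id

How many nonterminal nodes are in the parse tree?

[S [A [B [C b] ** [B [C ( [S [A [B [C id]]]] )]]] * [A [B [C id]]]]]

13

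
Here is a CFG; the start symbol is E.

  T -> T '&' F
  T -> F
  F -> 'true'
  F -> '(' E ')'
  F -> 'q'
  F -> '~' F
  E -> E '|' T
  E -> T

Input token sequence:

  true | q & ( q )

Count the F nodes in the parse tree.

[E [E [T [F true]]] | [T [T [F q]] & [F ( [E [T [F q]]] )]]]

4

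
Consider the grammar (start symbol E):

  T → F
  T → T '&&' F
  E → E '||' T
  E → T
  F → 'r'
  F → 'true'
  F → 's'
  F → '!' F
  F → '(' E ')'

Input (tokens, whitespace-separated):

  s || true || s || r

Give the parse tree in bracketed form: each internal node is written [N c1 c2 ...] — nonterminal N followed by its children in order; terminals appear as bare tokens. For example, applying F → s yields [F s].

E
E || T
E || T || T
E || T || T || T
T || T || T || T
F || T || T || T
s || T || T || T
s || F || T || T
s || true || T || T
s || true || F || T
s || true || s || T
s || true || s || F
s || true || s || r

[E [E [E [E [T [F s]]] || [T [F true]]] || [T [F s]]] || [T [F r]]]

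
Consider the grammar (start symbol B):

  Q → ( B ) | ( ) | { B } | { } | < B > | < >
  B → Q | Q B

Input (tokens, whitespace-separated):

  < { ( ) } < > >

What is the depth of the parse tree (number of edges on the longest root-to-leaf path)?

6

[B [Q < [B [Q { [B [Q ( )]] }] [B [Q < >]]] >]]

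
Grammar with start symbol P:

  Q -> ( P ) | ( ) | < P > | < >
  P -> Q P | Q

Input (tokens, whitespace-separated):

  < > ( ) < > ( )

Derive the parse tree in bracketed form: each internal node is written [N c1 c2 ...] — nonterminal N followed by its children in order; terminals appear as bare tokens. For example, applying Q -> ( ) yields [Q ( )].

[P [Q < >] [P [Q ( )] [P [Q < >] [P [Q ( )]]]]]

P
Q P
< > P
< > Q P
< > ( ) P
< > ( ) Q P
< > ( ) < > P
< > ( ) < > Q
< > ( ) < > ( )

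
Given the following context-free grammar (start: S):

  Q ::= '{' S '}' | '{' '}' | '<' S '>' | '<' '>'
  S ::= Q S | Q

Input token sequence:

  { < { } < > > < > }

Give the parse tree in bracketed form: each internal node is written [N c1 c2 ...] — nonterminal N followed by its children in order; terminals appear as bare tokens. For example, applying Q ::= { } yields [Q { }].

[S [Q { [S [Q < [S [Q { }] [S [Q < >]]] >] [S [Q < >]]] }]]

S
Q
{ S }
{ Q S }
{ < S > S }
{ < Q S > S }
{ < { } S > S }
{ < { } Q > S }
{ < { } < > > S }
{ < { } < > > Q }
{ < { } < > > < > }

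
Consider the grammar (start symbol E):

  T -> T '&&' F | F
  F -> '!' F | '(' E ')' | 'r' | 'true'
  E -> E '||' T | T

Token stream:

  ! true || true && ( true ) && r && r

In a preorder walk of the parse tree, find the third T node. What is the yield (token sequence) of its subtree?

[E [E [T [F ! [F true]]]] || [T [T [T [T [F true]] && [F ( [E [T [F true]]] )]] && [F r]] && [F r]]]

true && ( true ) && r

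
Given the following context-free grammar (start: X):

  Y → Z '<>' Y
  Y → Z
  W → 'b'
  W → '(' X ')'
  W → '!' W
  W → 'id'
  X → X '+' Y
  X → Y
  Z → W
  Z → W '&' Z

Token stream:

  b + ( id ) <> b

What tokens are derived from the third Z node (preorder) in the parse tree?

id

[X [X [Y [Z [W b]]]] + [Y [Z [W ( [X [Y [Z [W id]]]] )]] <> [Y [Z [W b]]]]]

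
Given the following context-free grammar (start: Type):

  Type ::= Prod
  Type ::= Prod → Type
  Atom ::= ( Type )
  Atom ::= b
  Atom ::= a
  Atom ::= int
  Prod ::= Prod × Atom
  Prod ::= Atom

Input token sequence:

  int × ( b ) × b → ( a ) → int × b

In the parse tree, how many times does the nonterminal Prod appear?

8

[Type [Prod [Prod [Prod [Atom int]] × [Atom ( [Type [Prod [Atom b]]] )]] × [Atom b]] → [Type [Prod [Atom ( [Type [Prod [Atom a]]] )]] → [Type [Prod [Prod [Atom int]] × [Atom b]]]]]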